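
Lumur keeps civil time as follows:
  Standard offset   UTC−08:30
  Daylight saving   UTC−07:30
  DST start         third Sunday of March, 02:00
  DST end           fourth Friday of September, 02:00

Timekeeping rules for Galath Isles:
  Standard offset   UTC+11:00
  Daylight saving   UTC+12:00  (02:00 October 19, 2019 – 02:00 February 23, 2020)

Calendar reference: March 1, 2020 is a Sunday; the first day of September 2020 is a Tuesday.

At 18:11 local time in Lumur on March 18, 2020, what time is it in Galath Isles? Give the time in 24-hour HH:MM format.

1 March 2020 is a Sunday, so the first Sunday is March 1 and the third is March 15.
1 September 2020 is a Tuesday, so the first Friday is September 4 and the fourth is September 25.
March 18, 2020 falls between 15 March and 25 September, so daylight saving is in effect and Lumur is at UTC−07:30.
18:11 Lumur + 7h30m = 01:41 UTC (rolling into the next day, 19 March 2020).
At the standard offset (UTC+11:00), 01:41 UTC + 11h = 12:41 Galath Isles standard time.
Daylight saving runs 19 October 2019 – 23 February 2020; the standard-time date in Galath Isles, March 19, 2020, is outside that window, so Galath Isles is on standard time at UTC+11:00.
01:41 UTC + 11h = 12:41 Galath Isles.

12:41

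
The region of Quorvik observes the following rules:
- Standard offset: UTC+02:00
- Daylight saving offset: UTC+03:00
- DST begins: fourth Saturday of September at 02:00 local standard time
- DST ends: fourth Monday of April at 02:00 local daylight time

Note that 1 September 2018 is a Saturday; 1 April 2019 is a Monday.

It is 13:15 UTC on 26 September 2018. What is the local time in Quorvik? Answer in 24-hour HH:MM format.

1 September 2018 is a Saturday, so the first Saturday is September 1 and the fourth is September 22.
1 April 2019 is a Monday, so the first Monday is April 1 and the fourth is April 22.
At the standard offset (UTC+02:00), 13:15 UTC + 2h = 15:15 Quorvik standard time.
The standard-time date in Quorvik, 26 September 2018, lies within the daylight-saving period (22 September 2018 – 22 April 2019), so Quorvik is on daylight time, UTC+03:00.
13:15 UTC + 3h = 16:15 local.

16:15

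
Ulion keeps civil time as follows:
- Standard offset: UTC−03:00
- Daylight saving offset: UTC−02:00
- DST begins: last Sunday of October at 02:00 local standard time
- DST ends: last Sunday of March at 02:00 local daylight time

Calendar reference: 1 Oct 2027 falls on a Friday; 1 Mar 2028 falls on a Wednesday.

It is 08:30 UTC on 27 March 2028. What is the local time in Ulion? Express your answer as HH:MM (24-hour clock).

05:30

1 October 2027 is a Friday, so Sundays fall on 3, 10, 17, 24, 31; the last is October 31.
1 March 2028 is a Wednesday, so Sundays fall on 5, 12, 19, 26; the last is March 26.
At the standard offset (UTC−03:00), 08:30 UTC − 3h = 05:30 Ulion standard time.
The standard-time date in Ulion, 27 March 2028, does not fall between 31 October 2027 and 26 March 2028, so daylight saving is not in effect and Ulion is at UTC−03:00.
08:30 UTC − 3h = 05:30 local.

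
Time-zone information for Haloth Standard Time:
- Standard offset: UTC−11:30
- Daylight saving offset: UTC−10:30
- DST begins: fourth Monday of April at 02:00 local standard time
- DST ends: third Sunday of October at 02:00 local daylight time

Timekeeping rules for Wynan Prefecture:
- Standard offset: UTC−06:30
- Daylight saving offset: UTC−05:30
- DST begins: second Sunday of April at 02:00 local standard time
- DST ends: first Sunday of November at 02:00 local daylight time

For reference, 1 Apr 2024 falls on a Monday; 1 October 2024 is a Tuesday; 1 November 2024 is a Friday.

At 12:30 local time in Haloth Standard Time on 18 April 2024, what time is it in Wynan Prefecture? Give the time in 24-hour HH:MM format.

1 April 2024 is a Monday, so the first Monday is April 1 and the fourth is April 22.
1 October 2024 is a Tuesday, so the first Sunday is October 6 and the third is October 20.
Daylight saving runs 22 April – 20 October; 18 April 2024 is outside that window, so Haloth Standard Time is on standard time at UTC−11:30.
12:30 Haloth Standard Time + 11h30m = 00:00 UTC (rolling into the next day, 19 April 2024).
1 April 2024 is a Monday, so the first Sunday is April 7 and the second is April 14.
1 November 2024 is a Friday, so the first Sunday is November 3.
At the standard offset (UTC−06:30), 00:00 UTC − 6h30m = 17:30 Wynan Prefecture standard time (rolling into the previous day, 18 April 2024).
Daylight saving runs 14 April – 3 November; the standard-time date in Wynan Prefecture, 18 April 2024, is inside that window, so Wynan Prefecture is at UTC−05:30.
00:00 UTC − 5h30m = 18:30 Wynan Prefecture (rolling into the previous day, 18 April 2024).

18:30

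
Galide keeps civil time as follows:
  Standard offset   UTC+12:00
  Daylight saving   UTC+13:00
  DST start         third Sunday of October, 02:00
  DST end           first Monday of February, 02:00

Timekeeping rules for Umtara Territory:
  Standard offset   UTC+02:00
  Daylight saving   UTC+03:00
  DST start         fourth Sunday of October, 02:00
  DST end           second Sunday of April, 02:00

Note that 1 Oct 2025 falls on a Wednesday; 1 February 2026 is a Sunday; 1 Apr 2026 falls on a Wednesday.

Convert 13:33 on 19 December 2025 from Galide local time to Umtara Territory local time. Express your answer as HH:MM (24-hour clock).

03:33

1 October 2025 is a Wednesday, so the first Sunday is October 5 and the third is October 19.
1 February 2026 is a Sunday, so the first Monday is February 2.
19 December 2025 falls between 19 October 2025 and 2 February 2026, so daylight saving is in effect and Galide is at UTC+13:00.
13:33 Galide − 13h = 00:33 UTC.
1 October 2025 is a Wednesday, so the first Sunday is October 5 and the fourth is October 26.
1 April 2026 is a Wednesday, so the first Sunday is April 5 and the second is April 12.
At the standard offset (UTC+02:00), 00:33 UTC + 2h = 02:33 Umtara Territory standard time.
The standard-time date in Umtara Territory, 19 December 2025, falls between 26 October 2025 and 12 April 2026, so daylight saving is in effect and Umtara Territory is at UTC+03:00.
00:33 UTC + 3h = 03:33 Umtara Territory.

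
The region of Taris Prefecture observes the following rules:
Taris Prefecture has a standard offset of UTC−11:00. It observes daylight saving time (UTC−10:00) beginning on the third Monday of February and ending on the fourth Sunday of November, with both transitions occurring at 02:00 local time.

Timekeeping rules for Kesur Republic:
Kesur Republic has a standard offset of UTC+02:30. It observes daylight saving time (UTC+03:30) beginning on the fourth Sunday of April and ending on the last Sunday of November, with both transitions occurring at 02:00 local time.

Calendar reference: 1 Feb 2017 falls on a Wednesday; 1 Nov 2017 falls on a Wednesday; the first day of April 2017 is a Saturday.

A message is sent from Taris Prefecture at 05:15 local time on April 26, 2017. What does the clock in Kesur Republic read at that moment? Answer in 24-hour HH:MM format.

1 February 2017 is a Wednesday, so the first Monday is February 6 and the third is February 20.
1 November 2017 is a Wednesday, so the first Sunday is November 5 and the fourth is November 26.
April 26, 2017 falls between 20 February and 26 November, so daylight saving is in effect and Taris Prefecture is at UTC−10:00.
05:15 Taris Prefecture + 10h = 15:15 UTC.
1 April 2017 is a Saturday, so the first Sunday is April 2 and the fourth is April 23.
1 November 2017 is a Wednesday, so Sundays fall on 5, 12, 19, 26; the last is November 26.
At the standard offset (UTC+02:30), 15:15 UTC + 2h30m = 17:45 Kesur Republic standard time.
Daylight saving runs 23 April – 26 November; the standard-time date in Kesur Republic, April 26, 2017, is inside that window, so Kesur Republic is at UTC+03:30.
15:15 UTC + 3h30m = 18:45 Kesur Republic.

18:45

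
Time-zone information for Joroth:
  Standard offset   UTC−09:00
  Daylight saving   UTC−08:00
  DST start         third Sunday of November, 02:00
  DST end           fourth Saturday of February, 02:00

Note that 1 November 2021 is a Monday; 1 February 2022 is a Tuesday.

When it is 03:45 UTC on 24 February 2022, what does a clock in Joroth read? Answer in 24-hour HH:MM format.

19:45

1 November 2021 is a Monday, so the first Sunday is November 7 and the third is November 21.
1 February 2022 is a Tuesday, so the first Saturday is February 5 and the fourth is February 26.
At the standard offset (UTC−09:00), 03:45 UTC − 9h = 18:45 Joroth standard time (rolling into the previous day, 23 February 2022).
The standard-time date in Joroth, 23 February 2022, falls between 21 November 2021 and 26 February 2022, so daylight saving is in effect and Joroth is at UTC−08:00.
03:45 UTC − 8h = 19:45 local (rolling into the previous day, 23 February 2022).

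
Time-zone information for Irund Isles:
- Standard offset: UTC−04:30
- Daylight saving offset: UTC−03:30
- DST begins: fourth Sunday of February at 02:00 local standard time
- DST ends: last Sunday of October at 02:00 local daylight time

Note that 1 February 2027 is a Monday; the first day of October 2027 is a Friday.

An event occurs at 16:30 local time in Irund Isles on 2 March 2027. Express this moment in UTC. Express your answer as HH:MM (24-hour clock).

1 February 2027 is a Monday, so the first Sunday is February 7 and the fourth is February 28.
1 October 2027 is a Friday, so Sundays fall on 3, 10, 17, 24, 31; the last is October 31.
2 March 2027 falls between 28 February and 31 October, so daylight saving is in effect and Irund Isles is at UTC−03:30.
16:30 local + 3h30m = 20:00 UTC.

20:00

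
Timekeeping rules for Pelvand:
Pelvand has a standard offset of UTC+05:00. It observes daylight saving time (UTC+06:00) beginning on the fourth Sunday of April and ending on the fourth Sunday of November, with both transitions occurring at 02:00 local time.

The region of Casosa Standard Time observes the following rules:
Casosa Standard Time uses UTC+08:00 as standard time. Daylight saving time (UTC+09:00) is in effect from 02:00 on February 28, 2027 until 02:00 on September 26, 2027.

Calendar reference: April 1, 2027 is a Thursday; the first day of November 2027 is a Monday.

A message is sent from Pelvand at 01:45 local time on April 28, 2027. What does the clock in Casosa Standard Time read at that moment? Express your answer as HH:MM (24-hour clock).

1 April 2027 is a Thursday, so the first Sunday is April 4 and the fourth is April 25.
1 November 2027 is a Monday, so the first Sunday is November 7 and the fourth is November 28.
April 28, 2027 falls between 25 April and 28 November, so daylight saving is in effect and Pelvand is at UTC+06:00.
01:45 Pelvand − 6h = 19:45 UTC (rolling into the previous day, 27 April 2027).
At the standard offset (UTC+08:00), 19:45 UTC + 8h = 03:45 Casosa Standard Time standard time (rolling into the next day, 28 April 2027).
Daylight saving runs 28 February – 26 September; the standard-time date in Casosa Standard Time, April 28, 2027, is inside that window, so Casosa Standard Time is at UTC+09:00.
19:45 UTC + 9h = 04:45 Casosa Standard Time (rolling into the next day, 28 April 2027).

04:45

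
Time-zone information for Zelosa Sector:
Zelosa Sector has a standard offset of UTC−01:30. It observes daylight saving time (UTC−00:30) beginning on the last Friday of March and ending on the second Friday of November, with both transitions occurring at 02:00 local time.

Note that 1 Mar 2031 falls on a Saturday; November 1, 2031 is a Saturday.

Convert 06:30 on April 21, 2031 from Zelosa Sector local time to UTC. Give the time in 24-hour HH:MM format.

1 March 2031 is a Saturday, so Fridays fall on 7, 14, 21, 28; the last is March 28.
1 November 2031 is a Saturday, so the first Friday is November 7 and the second is November 14.
Daylight saving runs 28 March – 14 November; April 21, 2031 is inside that window, so Zelosa Sector is at UTC−00:30.
06:30 local + 0h30m = 07:00 UTC.

07:00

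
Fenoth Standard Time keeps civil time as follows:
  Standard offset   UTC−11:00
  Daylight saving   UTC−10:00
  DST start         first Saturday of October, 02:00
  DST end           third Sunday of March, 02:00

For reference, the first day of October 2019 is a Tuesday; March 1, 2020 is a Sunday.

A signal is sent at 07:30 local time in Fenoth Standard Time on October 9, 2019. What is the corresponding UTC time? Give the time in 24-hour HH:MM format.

17:30

1 October 2019 is a Tuesday, so the first Saturday is October 5.
1 March 2020 is a Sunday, so the first Sunday is March 1 and the third is March 15.
Daylight saving runs 5 October 2019 – 15 March 2020; October 9, 2019 is inside that window, so Fenoth Standard Time is at UTC−10:00.
07:30 local + 10h = 17:30 UTC.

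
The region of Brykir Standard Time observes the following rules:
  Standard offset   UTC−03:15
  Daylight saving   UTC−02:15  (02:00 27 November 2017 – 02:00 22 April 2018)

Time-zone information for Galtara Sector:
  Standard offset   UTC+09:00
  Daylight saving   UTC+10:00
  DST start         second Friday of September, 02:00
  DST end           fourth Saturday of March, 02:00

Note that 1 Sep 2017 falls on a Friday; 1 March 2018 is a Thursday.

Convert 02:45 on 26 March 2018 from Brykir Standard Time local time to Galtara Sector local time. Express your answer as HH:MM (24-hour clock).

26 March 2018 falls between 27 November 2017 and 22 April 2018, so daylight saving is in effect and Brykir Standard Time is at UTC−02:15.
02:45 Brykir Standard Time + 2h15m = 05:00 UTC.
1 September 2017 is a Friday, so the first Friday is September 1 and the second is September 8.
1 March 2018 is a Thursday, so the first Saturday is March 3 and the fourth is March 24.
At the standard offset (UTC+09:00), 05:00 UTC + 9h = 14:00 Galtara Sector standard time.
Daylight saving runs 8 September 2017 – 24 March 2018; the standard-time date in Galtara Sector, 26 March 2018, is outside that window, so Galtara Sector is on standard time at UTC+09:00.
05:00 UTC + 9h = 14:00 Galtara Sector.

14:00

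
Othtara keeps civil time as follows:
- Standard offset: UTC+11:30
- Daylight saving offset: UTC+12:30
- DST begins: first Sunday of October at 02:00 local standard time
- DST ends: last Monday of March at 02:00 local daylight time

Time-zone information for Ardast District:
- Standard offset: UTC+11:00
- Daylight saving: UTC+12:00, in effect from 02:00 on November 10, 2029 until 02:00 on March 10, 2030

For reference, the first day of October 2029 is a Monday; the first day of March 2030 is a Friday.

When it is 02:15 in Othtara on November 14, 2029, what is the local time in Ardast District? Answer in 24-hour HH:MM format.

01:45

1 October 2029 is a Monday, so the first Sunday is October 7.
1 March 2030 is a Friday, so Mondays fall on 4, 11, 18, 25; the last is March 25.
November 14, 2029 falls between 7 October 2029 and 25 March 2030, so daylight saving is in effect and Othtara is at UTC+12:30.
02:15 Othtara − 12h30m = 13:45 UTC (rolling into the previous day, 13 November 2029).
At the standard offset (UTC+11:00), 13:45 UTC + 11h = 00:45 Ardast District standard time (rolling into the next day, 14 November 2029).
The standard-time date in Ardast District, November 14, 2029, falls between 10 November 2029 and 10 March 2030, so daylight saving is in effect and Ardast District is at UTC+12:00.
13:45 UTC + 12h = 01:45 Ardast District (rolling into the next day, 14 November 2029).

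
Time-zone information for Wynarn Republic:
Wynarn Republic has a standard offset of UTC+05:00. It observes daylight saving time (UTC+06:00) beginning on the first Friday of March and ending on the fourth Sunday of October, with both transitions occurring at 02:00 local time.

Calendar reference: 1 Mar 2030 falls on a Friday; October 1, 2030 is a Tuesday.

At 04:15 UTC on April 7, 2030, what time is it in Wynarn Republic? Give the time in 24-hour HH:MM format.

1 March 2030 is a Friday, so the first Friday is March 1.
1 October 2030 is a Tuesday, so the first Sunday is October 6 and the fourth is October 27.
At the standard offset (UTC+05:00), 04:15 UTC + 5h = 09:15 Wynarn Republic standard time.
The standard-time date in Wynarn Republic, April 7, 2030, lies within the daylight-saving period (1 March – 27 October), so Wynarn Republic is on daylight time, UTC+06:00.
04:15 UTC + 6h = 10:15 local.

10:15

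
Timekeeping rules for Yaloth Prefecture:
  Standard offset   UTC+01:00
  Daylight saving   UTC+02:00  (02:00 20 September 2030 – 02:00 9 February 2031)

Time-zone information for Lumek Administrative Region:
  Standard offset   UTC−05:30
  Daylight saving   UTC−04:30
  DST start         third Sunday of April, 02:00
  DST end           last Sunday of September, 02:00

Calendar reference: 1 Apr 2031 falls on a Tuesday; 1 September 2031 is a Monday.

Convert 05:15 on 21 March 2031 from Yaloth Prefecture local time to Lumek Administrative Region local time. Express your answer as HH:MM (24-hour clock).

22:45

Daylight saving runs 20 September 2030 – 9 February 2031; 21 March 2031 is outside that window, so Yaloth Prefecture is on standard time at UTC+01:00.
05:15 Yaloth Prefecture − 1h = 04:15 UTC.
1 April 2031 is a Tuesday, so the first Sunday is April 6 and the third is April 20.
1 September 2031 is a Monday, so Sundays fall on 7, 14, 21, 28; the last is September 28.
At the standard offset (UTC−05:30), 04:15 UTC − 5h30m = 22:45 Lumek Administrative Region standard time (rolling into the previous day, 20 March 2031).
The standard-time date in Lumek Administrative Region, 20 March 2031, is outside the daylight-saving period (20 April – 28 September), so Lumek Administrative Region is on standard time, UTC−05:30.
04:15 UTC − 5h30m = 22:45 Lumek Administrative Region (rolling into the previous day, 20 March 2031).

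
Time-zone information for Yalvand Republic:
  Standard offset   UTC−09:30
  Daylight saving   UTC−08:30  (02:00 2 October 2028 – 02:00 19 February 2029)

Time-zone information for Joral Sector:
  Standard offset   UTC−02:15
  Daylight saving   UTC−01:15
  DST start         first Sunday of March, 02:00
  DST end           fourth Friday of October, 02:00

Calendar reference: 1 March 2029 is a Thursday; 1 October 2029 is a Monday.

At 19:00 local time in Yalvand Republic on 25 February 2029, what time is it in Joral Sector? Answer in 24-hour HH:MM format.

02:15

Daylight saving runs 2 October 2028 – 19 February 2029; 25 February 2029 is outside that window, so Yalvand Republic is on standard time at UTC−09:30.
19:00 Yalvand Republic + 9h30m = 04:30 UTC (rolling into the next day, 26 February 2029).
1 March 2029 is a Thursday, so the first Sunday is March 4.
1 October 2029 is a Monday, so the first Friday is October 5 and the fourth is October 26.
At the standard offset (UTC−02:15), 04:30 UTC − 2h15m = 02:15 Joral Sector standard time.
The standard-time date in Joral Sector, 26 February 2029, is outside the daylight-saving period (4 March – 26 October), so Joral Sector is on standard time, UTC−02:15.
04:30 UTC − 2h15m = 02:15 Joral Sector.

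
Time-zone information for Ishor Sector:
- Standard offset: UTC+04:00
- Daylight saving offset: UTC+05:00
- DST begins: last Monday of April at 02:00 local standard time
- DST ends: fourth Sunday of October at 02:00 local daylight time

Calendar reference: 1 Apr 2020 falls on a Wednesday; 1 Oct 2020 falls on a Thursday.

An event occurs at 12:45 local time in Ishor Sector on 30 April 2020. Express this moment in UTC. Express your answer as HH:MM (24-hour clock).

07:45

1 April 2020 is a Wednesday, so Mondays fall on 6, 13, 20, 27; the last is April 27.
1 October 2020 is a Thursday, so the first Sunday is October 4 and the fourth is October 25.
30 April 2020 falls between 27 April and 25 October, so daylight saving is in effect and Ishor Sector is at UTC+05:00.
12:45 local − 5h = 07:45 UTC.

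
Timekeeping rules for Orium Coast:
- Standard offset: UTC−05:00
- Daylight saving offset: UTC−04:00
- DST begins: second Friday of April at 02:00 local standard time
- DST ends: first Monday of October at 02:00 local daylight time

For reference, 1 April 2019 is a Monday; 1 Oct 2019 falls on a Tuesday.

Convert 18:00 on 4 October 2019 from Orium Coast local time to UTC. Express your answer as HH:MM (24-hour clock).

22:00

1 April 2019 is a Monday, so the first Friday is April 5 and the second is April 12.
1 October 2019 is a Tuesday, so the first Monday is October 7.
4 October 2019 lies within the daylight-saving period (12 April – 7 October), so Orium Coast is on daylight time, UTC−04:00.
18:00 local + 4h = 22:00 UTC.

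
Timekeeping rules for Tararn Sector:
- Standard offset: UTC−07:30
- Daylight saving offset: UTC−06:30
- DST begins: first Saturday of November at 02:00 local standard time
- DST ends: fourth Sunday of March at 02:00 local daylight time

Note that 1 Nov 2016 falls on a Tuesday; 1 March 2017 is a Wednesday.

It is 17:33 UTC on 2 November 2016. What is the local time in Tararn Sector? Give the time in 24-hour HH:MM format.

10:03

1 November 2016 is a Tuesday, so the first Saturday is November 5.
1 March 2017 is a Wednesday, so the first Sunday is March 5 and the fourth is March 26.
At the standard offset (UTC−07:30), 17:33 UTC − 7h30m = 10:03 Tararn Sector standard time.
The standard-time date in Tararn Sector, 2 November 2016, is outside the daylight-saving period (5 November 2016 – 26 March 2017), so Tararn Sector is on standard time, UTC−07:30.
17:33 UTC − 7h30m = 10:03 local.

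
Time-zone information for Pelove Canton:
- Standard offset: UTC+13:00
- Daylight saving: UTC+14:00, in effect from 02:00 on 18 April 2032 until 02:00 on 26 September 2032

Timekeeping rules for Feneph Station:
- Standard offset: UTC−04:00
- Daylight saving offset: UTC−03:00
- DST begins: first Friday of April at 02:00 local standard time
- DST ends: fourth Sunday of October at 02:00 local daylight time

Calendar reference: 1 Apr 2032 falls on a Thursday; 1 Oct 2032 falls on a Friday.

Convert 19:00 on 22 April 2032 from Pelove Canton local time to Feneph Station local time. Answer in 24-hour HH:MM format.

Daylight saving runs 18 April – 26 September; 22 April 2032 is inside that window, so Pelove Canton is at UTC+14:00.
19:00 Pelove Canton − 14h = 05:00 UTC.
1 April 2032 is a Thursday, so the first Friday is April 2.
1 October 2032 is a Friday, so the first Sunday is October 3 and the fourth is October 24.
At the standard offset (UTC−04:00), 05:00 UTC − 4h = 01:00 Feneph Station standard time.
The standard-time date in Feneph Station, 22 April 2032, falls between 2 April and 24 October, so daylight saving is in effect and Feneph Station is at UTC−03:00.
05:00 UTC − 3h = 02:00 Feneph Station.

02:00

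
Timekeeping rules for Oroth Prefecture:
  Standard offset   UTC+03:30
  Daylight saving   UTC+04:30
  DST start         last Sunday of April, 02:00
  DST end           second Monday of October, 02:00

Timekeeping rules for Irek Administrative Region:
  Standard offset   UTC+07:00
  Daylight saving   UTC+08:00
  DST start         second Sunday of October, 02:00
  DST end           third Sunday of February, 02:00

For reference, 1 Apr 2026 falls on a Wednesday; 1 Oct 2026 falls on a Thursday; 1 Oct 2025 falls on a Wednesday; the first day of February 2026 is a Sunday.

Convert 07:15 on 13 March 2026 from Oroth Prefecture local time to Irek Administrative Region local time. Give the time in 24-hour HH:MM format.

10:45

1 April 2026 is a Wednesday, so Sundays fall on 5, 12, 19, 26; the last is April 26.
1 October 2026 is a Thursday, so the first Monday is October 5 and the second is October 12.
13 March 2026 is outside the daylight-saving period (26 April – 12 October), so Oroth Prefecture is on standard time, UTC+03:30.
07:15 Oroth Prefecture − 3h30m = 03:45 UTC.
1 October 2025 is a Wednesday, so the first Sunday is October 5 and the second is October 12.
1 February 2026 is a Sunday, so the first Sunday is February 1 and the third is February 15.
At the standard offset (UTC+07:00), 03:45 UTC + 7h = 10:45 Irek Administrative Region standard time.
Daylight saving runs 12 October 2025 – 15 February 2026; the standard-time date in Irek Administrative Region, 13 March 2026, is outside that window, so Irek Administrative Region is on standard time at UTC+07:00.
03:45 UTC + 7h = 10:45 Irek Administrative Region.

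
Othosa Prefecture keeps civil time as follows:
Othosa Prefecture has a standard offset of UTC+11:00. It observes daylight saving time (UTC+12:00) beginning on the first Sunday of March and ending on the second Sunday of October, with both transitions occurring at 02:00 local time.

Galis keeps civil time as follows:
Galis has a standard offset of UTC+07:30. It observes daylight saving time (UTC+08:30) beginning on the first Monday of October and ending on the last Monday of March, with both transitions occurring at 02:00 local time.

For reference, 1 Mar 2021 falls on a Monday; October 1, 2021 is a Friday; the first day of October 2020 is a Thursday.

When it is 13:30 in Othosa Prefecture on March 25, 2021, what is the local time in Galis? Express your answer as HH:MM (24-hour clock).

10:00

1 March 2021 is a Monday, so the first Sunday is March 7.
1 October 2021 is a Friday, so the first Sunday is October 3 and the second is October 10.
March 25, 2021 falls between 7 March and 10 October, so daylight saving is in effect and Othosa Prefecture is at UTC+12:00.
13:30 Othosa Prefecture − 12h = 01:30 UTC.
1 October 2020 is a Thursday, so the first Monday is October 5.
1 March 2021 is a Monday, so Mondays fall on 1, 8, 15, 22, 29; the last is March 29.
At the standard offset (UTC+07:30), 01:30 UTC + 7h30m = 09:00 Galis standard time.
Daylight saving runs 5 October 2020 – 29 March 2021; the standard-time date in Galis, March 25, 2021, is inside that window, so Galis is at UTC+08:30.
01:30 UTC + 8h30m = 10:00 Galis.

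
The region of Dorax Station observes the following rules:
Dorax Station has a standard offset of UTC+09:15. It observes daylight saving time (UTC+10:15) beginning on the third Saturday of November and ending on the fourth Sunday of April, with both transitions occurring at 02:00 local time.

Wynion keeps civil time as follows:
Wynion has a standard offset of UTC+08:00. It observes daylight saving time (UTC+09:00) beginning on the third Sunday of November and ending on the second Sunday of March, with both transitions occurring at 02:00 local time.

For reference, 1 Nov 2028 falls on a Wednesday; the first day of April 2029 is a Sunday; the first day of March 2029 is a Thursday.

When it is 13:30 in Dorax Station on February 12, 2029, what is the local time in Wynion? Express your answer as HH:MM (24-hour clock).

12:15

1 November 2028 is a Wednesday, so the first Saturday is November 4 and the third is November 18.
1 April 2029 is a Sunday, so the first Sunday is April 1 and the fourth is April 22.
February 12, 2029 lies within the daylight-saving period (18 November 2028 – 22 April 2029), so Dorax Station is on daylight time, UTC+10:15.
13:30 Dorax Station − 10h15m = 03:15 UTC.
1 November 2028 is a Wednesday, so the first Sunday is November 5 and the third is November 19.
1 March 2029 is a Thursday, so the first Sunday is March 4 and the second is March 11.
At the standard offset (UTC+08:00), 03:15 UTC + 8h = 11:15 Wynion standard time.
The standard-time date in Wynion, February 12, 2029, lies within the daylight-saving period (19 November 2028 – 11 March 2029), so Wynion is on daylight time, UTC+09:00.
03:15 UTC + 9h = 12:15 Wynion.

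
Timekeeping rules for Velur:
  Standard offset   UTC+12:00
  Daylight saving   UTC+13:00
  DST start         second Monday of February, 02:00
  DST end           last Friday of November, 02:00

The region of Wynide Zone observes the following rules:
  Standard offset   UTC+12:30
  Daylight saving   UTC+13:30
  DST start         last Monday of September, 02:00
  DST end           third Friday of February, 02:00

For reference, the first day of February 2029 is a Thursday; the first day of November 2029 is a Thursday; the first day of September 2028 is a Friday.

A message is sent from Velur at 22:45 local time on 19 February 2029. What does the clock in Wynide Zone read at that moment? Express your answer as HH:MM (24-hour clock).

22:15

1 February 2029 is a Thursday, so the first Monday is February 5 and the second is February 12.
1 November 2029 is a Thursday, so Fridays fall on 2, 9, 16, 23, 30; the last is November 30.
Daylight saving runs 12 February – 30 November; 19 February 2029 is inside that window, so Velur is at UTC+13:00.
22:45 Velur − 13h = 09:45 UTC.
1 September 2028 is a Friday, so Mondays fall on 4, 11, 18, 25; the last is September 25.
1 February 2029 is a Thursday, so the first Friday is February 2 and the third is February 16.
At the standard offset (UTC+12:30), 09:45 UTC + 12h30m = 22:15 Wynide Zone standard time.
Daylight saving runs 25 September 2028 – 16 February 2029; the standard-time date in Wynide Zone, 19 February 2029, is outside that window, so Wynide Zone is on standard time at UTC+12:30.
09:45 UTC + 12h30m = 22:15 Wynide Zone.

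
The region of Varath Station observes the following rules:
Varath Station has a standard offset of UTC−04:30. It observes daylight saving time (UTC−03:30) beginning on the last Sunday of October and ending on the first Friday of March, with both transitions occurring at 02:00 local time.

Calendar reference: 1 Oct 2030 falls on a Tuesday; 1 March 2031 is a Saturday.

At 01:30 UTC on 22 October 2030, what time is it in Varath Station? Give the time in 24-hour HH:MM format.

21:00

1 October 2030 is a Tuesday, so Sundays fall on 6, 13, 20, 27; the last is October 27.
1 March 2031 is a Saturday, so the first Friday is March 7.
At the standard offset (UTC−04:30), 01:30 UTC − 4h30m = 21:00 Varath Station standard time (rolling into the previous day, 21 October 2030).
Daylight saving runs 27 October 2030 – 7 March 2031; the standard-time date in Varath Station, 21 October 2030, is outside that window, so Varath Station is on standard time at UTC−04:30.
01:30 UTC − 4h30m = 21:00 local (rolling into the previous day, 21 October 2030).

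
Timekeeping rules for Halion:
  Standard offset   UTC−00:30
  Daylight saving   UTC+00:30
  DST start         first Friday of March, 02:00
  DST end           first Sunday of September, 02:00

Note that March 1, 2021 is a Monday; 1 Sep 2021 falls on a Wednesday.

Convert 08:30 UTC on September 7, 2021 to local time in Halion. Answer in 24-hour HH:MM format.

08:00

1 March 2021 is a Monday, so the first Friday is March 5.
1 September 2021 is a Wednesday, so the first Sunday is September 5.
At the standard offset (UTC−00:30), 08:30 UTC − 0h30m = 08:00 Halion standard time.
The standard-time date in Halion, September 7, 2021, is outside the daylight-saving period (5 March – 5 September), so Halion is on standard time, UTC−00:30.
08:30 UTC − 0h30m = 08:00 local.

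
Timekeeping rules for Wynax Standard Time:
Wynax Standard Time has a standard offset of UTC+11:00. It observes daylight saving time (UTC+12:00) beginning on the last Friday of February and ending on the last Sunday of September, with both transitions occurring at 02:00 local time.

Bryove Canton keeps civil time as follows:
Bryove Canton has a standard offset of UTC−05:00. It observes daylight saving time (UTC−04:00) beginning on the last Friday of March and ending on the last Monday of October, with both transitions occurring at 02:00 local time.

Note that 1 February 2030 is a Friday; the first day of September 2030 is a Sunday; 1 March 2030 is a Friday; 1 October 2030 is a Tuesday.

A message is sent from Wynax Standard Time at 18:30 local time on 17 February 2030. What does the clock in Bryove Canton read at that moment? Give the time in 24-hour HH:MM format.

1 February 2030 is a Friday, so Fridays fall on 1, 8, 15, 22; the last is February 22.
1 September 2030 is a Sunday, so Sundays fall on 1, 8, 15, 22, 29; the last is September 29.
Daylight saving runs 22 February – 29 September; 17 February 2030 is outside that window, so Wynax Standard Time is on standard time at UTC+11:00.
18:30 Wynax Standard Time − 11h = 07:30 UTC.
1 March 2030 is a Friday, so Fridays fall on 1, 8, 15, 22, 29; the last is March 29.
1 October 2030 is a Tuesday, so Mondays fall on 7, 14, 21, 28; the last is October 28.
At the standard offset (UTC−05:00), 07:30 UTC − 5h = 02:30 Bryove Canton standard time.
Daylight saving runs 29 March – 28 October; the standard-time date in Bryove Canton, 17 February 2030, is outside that window, so Bryove Canton is on standard time at UTC−05:00.
07:30 UTC − 5h = 02:30 Bryove Canton.

02:30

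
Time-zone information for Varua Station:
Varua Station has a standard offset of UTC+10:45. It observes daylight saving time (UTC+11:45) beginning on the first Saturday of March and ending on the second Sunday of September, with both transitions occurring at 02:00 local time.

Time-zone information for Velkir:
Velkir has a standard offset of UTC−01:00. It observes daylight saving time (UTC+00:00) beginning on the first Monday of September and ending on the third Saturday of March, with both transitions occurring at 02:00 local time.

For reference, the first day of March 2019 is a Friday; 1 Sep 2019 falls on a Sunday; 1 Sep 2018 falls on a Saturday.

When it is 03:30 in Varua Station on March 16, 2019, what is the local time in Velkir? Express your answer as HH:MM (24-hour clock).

15:45

1 March 2019 is a Friday, so the first Saturday is March 2.
1 September 2019 is a Sunday, so the first Sunday is September 1 and the second is September 8.
Daylight saving runs 2 March – 8 September; March 16, 2019 is inside that window, so Varua Station is at UTC+11:45.
03:30 Varua Station − 11h45m = 15:45 UTC (rolling into the previous day, 15 March 2019).
1 September 2018 is a Saturday, so the first Monday is September 3.
1 March 2019 is a Friday, so the first Saturday is March 2 and the third is March 16.
At the standard offset (UTC−01:00), 15:45 UTC − 1h = 14:45 Velkir standard time.
The standard-time date in Velkir, March 15, 2019, falls between 3 September 2018 and 16 March 2019, so daylight saving is in effect and Velkir is at UTC+00:00.
15:45 UTC + 0h = 15:45 Velkir.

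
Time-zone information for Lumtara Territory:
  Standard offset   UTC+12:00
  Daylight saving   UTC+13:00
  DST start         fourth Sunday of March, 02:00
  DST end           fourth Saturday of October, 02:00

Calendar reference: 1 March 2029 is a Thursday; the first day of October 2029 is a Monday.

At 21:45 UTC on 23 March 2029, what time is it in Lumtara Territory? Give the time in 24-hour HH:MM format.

09:45

1 March 2029 is a Thursday, so the first Sunday is March 4 and the fourth is March 25.
1 October 2029 is a Monday, so the first Saturday is October 6 and the fourth is October 27.
At the standard offset (UTC+12:00), 21:45 UTC + 12h = 09:45 Lumtara Territory standard time (rolling into the next day, 24 March 2029).
Daylight saving runs 25 March – 27 October; the standard-time date in Lumtara Territory, 24 March 2029, is outside that window, so Lumtara Territory is on standard time at UTC+12:00.
21:45 UTC + 12h = 09:45 local (rolling into the next day, 24 March 2029).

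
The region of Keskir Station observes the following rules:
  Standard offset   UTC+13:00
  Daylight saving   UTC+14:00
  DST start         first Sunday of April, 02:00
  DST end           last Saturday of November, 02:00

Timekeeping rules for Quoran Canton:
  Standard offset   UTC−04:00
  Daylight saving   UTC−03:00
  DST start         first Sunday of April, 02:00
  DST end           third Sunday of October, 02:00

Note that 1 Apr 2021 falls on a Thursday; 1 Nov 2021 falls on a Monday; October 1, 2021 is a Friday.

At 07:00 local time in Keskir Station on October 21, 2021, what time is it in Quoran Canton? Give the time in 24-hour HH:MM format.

13:00

1 April 2021 is a Thursday, so the first Sunday is April 4.
1 November 2021 is a Monday, so Saturdays fall on 6, 13, 20, 27; the last is November 27.
October 21, 2021 falls between 4 April and 27 November, so daylight saving is in effect and Keskir Station is at UTC+14:00.
07:00 Keskir Station − 14h = 17:00 UTC (rolling into the previous day, 20 October 2021).
1 April 2021 is a Thursday, so the first Sunday is April 4.
1 October 2021 is a Friday, so the first Sunday is October 3 and the third is October 17.
At the standard offset (UTC−04:00), 17:00 UTC − 4h = 13:00 Quoran Canton standard time.
The standard-time date in Quoran Canton, October 20, 2021, is outside the daylight-saving period (4 April – 17 October), so Quoran Canton is on standard time, UTC−04:00.
17:00 UTC − 4h = 13:00 Quoran Canton.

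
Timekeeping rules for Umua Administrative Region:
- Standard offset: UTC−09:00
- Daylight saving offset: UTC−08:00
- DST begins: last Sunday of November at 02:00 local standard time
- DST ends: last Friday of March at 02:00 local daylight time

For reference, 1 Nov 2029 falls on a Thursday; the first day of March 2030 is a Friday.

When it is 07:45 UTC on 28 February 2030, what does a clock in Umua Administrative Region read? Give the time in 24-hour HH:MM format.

23:45

1 November 2029 is a Thursday, so Sundays fall on 4, 11, 18, 25; the last is November 25.
1 March 2030 is a Friday, so Fridays fall on 1, 8, 15, 22, 29; the last is March 29.
At the standard offset (UTC−09:00), 07:45 UTC − 9h = 22:45 Umua Administrative Region standard time (rolling into the previous day, 27 February 2030).
The standard-time date in Umua Administrative Region, 27 February 2030, falls between 25 November 2029 and 29 March 2030, so daylight saving is in effect and Umua Administrative Region is at UTC−08:00.
07:45 UTC − 8h = 23:45 local (rolling into the previous day, 27 February 2030).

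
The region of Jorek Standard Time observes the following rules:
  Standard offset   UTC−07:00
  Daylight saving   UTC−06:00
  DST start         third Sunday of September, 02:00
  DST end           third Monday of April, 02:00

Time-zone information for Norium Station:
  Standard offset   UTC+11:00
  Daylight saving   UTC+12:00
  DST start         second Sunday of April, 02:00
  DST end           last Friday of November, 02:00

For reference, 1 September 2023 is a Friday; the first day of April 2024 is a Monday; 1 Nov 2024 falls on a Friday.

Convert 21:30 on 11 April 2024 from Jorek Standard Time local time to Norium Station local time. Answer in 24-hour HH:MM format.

14:30

1 September 2023 is a Friday, so the first Sunday is September 3 and the third is September 17.
1 April 2024 is a Monday, so the first Monday is April 1 and the third is April 15.
11 April 2024 lies within the daylight-saving period (17 September 2023 – 15 April 2024), so Jorek Standard Time is on daylight time, UTC−06:00.
21:30 Jorek Standard Time + 6h = 03:30 UTC (rolling into the next day, 12 April 2024).
1 April 2024 is a Monday, so the first Sunday is April 7 and the second is April 14.
1 November 2024 is a Friday, so Fridays fall on 1, 8, 15, 22, 29; the last is November 29.
At the standard offset (UTC+11:00), 03:30 UTC + 11h = 14:30 Norium Station standard time.
The standard-time date in Norium Station, 12 April 2024, is outside the daylight-saving period (14 April – 29 November), so Norium Station is on standard time, UTC+11:00.
03:30 UTC + 11h = 14:30 Norium Station.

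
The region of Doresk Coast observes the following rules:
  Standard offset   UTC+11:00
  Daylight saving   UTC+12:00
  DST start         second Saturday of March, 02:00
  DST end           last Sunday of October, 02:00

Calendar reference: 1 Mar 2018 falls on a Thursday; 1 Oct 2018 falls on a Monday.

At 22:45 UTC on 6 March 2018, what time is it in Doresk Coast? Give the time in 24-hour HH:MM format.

09:45

1 March 2018 is a Thursday, so the first Saturday is March 3 and the second is March 10.
1 October 2018 is a Monday, so Sundays fall on 7, 14, 21, 28; the last is October 28.
At the standard offset (UTC+11:00), 22:45 UTC + 11h = 09:45 Doresk Coast standard time (rolling into the next day, 7 March 2018).
The standard-time date in Doresk Coast, 7 March 2018, does not fall between 10 March and 28 October, so daylight saving is not in effect and Doresk Coast is at UTC+11:00.
22:45 UTC + 11h = 09:45 local (rolling into the next day, 7 March 2018).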